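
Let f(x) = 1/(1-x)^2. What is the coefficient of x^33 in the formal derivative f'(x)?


Differentiate: d/dx [ 1/(1-x)^r ] = r / (1-x)^(r+1).
Here r = 2, so f'(x) = 2 / (1-x)^3.
The expansion of 1/(1-x)^(r+1) has coefficient of x^n equal to C(n+r, r).
So the coefficient of x^33 in f'(x) is
2 * C(35, 2) = 2 * 595 = 1190

1190


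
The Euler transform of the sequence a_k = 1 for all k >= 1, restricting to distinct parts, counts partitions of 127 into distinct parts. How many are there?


Partitions of 127 into distinct parts can be computed via generating function.
Product (1+x)(1+x^2)(1+x^3)...
The coefficient of x^127 = 3725410

3725410


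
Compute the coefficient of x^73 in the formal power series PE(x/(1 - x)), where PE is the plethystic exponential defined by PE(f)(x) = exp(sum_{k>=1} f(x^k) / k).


For f(x) = x/(1 - x) we have
sum_{k>=1} f(x^k) / k = sum_{k>=1} (1/k) * x^k / (1 - x^k) = sum_{k, m >= 1} x^(k m) / k,
which after exponentiating simplifies to
PE(x/(1 - x)) = prod_{k>=1} 1 / (1 - x^k).
This is the generating function for the partition function p(n), so the coefficient of x^73 is p(73).
Computing p(73) by dynamic programming over parts 1, 2, ..., 73: p(73) = 6185689.

6185689


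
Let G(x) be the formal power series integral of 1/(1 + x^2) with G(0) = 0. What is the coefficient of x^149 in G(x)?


1/(1 + x^2) = sum_{j>=0} (-1)^j x^(2j). Integrating termwise with G(0) = 0:
G(x) = sum_{j>=0} (-1)^j x^(2j+1) / (2j+1) = arctan(x).
Only odd powers are nonzero. For x^149 write 149 = 2*74 + 1, giving
(-1)^74 / 149 = 1/149 = 1/149.

1/149


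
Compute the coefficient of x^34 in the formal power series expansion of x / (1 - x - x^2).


Let f(x) = sum_{k>=0} a_k x^k. Multiplying f(x) * (1 - x - x^2) = x and matching coefficients gives a_0 = 0, a_1 = 1, and a_k = a_{k-1} + a_{k-2} for k >= 2. These are the Fibonacci numbers F_k.
Iterating from F_0 = 0, F_1 = 1:
F_0=0, F_1=1, F_2=1, F_3=2, F_4=3, F_5=5, F_6=8, F_7=13, F_8=21, F_9=34, ...
F_34 = 5702887.

5702887


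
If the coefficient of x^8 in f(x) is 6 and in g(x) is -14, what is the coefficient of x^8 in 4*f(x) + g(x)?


Scalar multiplication scales coefficients: 4 * 6 = 24.
Then add the g coefficient: 24 + -14
= 10

10


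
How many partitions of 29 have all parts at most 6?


Using the generating function (1-x)^(-1)(1-x^2)^(-1)...(1-x^6)^(-1),
the coefficient of x^29 counts these restricted partitions.
Result = 1057

1057


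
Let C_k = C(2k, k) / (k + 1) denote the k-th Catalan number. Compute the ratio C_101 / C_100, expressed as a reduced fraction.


Using C_k = (2k)! / (k! (k+1)!), the ratio C_{k+1}/C_k simplifies to
C_{k+1}/C_k = [(2k+2)! / ((k+1)! (k+2)!)] * [k! (k+1)! / (2k)!]
 = (2k+2)(2k+1) / ((k+1)(k+2)) = 2(2k+1) / (k+2).
For k = 100: 2(2*100 + 1) / (100 + 2) = 402/102 = 67/17.

67/17


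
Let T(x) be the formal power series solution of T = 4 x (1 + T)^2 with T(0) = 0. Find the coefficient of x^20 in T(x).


Apply the Lagrange inversion formula: if T = 4 x * phi(T) with phi(t) = (1 + t)^2, then [x^n] T = 4^n * (1/n) [t^(n-1)] phi(t)^n = 4^n * (1/n) [t^(n-1)] (1 + t)^(2n) = 4^n * (1/n) C(2n, n-1).
Using the identity C(2n, n-1) = C(2n, n) * n / (n+1), the unscaled factor equals C(2n, n) / (n+1) = C_n, the n-th Catalan number.
For n = 20: C_20 = C(40, 20) / 21 = 137846528820/21 = 6564120420.
With the 4^20 = 1099511627776 factor, the coefficient is 1099511627776 * 6564120420 = 7217326727911880785920.

7217326727911880785920


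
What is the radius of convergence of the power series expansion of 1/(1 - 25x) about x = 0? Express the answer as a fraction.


Expanding 1/(1 - 25x) = sum_{k>=0} 25^k x^k, the series converges when |25x| < 1, i.e., |x| < 1/25.
So the radius of convergence is 1/25 = 1/25.

1/25


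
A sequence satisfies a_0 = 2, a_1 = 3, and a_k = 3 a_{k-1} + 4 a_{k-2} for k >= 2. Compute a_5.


The characteristic equation is t^2 - 3 t - 4 = 0, with roots r_1 = 4 and r_2 = -1 (so c_1 = r_1 + r_2, c_2 = -r_1 r_2 as required).
One can use the closed form a_n = A r_1^n + B r_2^n, but direct iteration is more reliable:
a_0 = 2, a_1 = 3, a_2 = 17, a_3 = 63, a_4 = 257, a_5 = 1023.
So a_5 = 1023.

1023


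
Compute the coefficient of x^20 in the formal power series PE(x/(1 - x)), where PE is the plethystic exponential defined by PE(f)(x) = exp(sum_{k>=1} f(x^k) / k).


For f(x) = x/(1 - x) we have
sum_{k>=1} f(x^k) / k = sum_{k>=1} (1/k) * x^k / (1 - x^k) = sum_{k, m >= 1} x^(k m) / k,
which after exponentiating simplifies to
PE(x/(1 - x)) = prod_{k>=1} 1 / (1 - x^k).
This is the generating function for the partition function p(n), so the coefficient of x^20 is p(20).
Computing p(20) by dynamic programming over parts 1, 2, ..., 20: p(20) = 627.

627


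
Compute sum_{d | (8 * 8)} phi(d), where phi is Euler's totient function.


First, 8 * 8 = 64. One classical identity is sum_{d | n} phi(d) = n (each k in [1, n] has a unique gcd with n, and among the k's with gcd(k, n) = n/d there are phi(d) of them). So the sum equals 64. We also verify directly:
Divisors of 64: 1, 2, 4, 8, 16, 32, 64.
phi values: 1, 1, 2, 4, 8, 16, 32.
Sum = 64.

64


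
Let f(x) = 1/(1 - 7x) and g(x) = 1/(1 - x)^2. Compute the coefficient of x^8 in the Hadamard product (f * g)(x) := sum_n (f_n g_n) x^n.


f has coefficients f_k = 7^k. For g = 1/(1 - x)^2 the coefficient is g_k = C(k + 1, 1) = k + 1. The Hadamard coefficient is (f * g)_k = 7^k * (k + 1).
For k = 8: 7^8 * 9 = 5764801 * 9 = 51883209.

51883209


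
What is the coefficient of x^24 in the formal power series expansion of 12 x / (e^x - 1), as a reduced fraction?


The exponential generating function for Bernoulli numbers is
x / (e^x - 1) = sum_{k>=0} B_k x^k / k!.
So the coefficient of x^24 in 12 x / (e^x - 1) is 12 B_24 / 24!.
Computing: B_24 = -236364091/2730, 24! = 620448401733239439360000, giving
12 * -236364091/2730 / 620448401733239439360000 = -236364091/141152011394311972454400000.

-236364091/141152011394311972454400000


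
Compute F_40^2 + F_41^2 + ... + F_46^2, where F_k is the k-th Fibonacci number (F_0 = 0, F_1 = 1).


There is a standard identity sum_{k=0}^{N} F_k^2 = F_N * F_{N+1} (proved inductively from the telescoping relation F_k^2 = F_k F_{k+1} - F_{k-1} F_k). Then
sum_{k=40}^{46} F_k^2 = F_46 F_47 - F_39 F_40.
Computing: F_46 = 1836311903, F_47 = 2971215073, F_39 = 63245986, F_40 = 102334155.
Sum = 1836311903 * 2971215073 - 63245986 * 102334155 = 5449605380388462089.

5449605380388462089


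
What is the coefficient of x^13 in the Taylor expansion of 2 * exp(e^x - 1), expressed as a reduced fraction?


exp(e^x - 1) = sum_{k>=0} Bell_k x^k / k!, where Bell_k is the k-th Bell number.
So the coefficient of x^13 is 2 * Bell_13 / 13!.
Computing: Bell_13 = 27644437 and 13! = 6227020800, giving
2 * 27644437/6227020800 = 27644437/3113510400.

27644437/3113510400


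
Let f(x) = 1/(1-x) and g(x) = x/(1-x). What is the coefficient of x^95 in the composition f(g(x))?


First simplify the composition: f(g(x)) = 1/(1 - x/(1-x)) = (1-x)/((1-x) - x) = (1-x)/(1-2x).
Now extract the coefficient. Write (1-x)/(1-2x) = 1/(1-2x) - x/(1-2x).
The coefficient of x^n in 1/(1-2x) is 2^n, and in x/(1-2x) is 2^(n-1) (for n >= 1).
So the coefficient of x^95 is 2^95 - 2^94 = 39614081257132168796771975168 - 19807040628566084398385987584 = 19807040628566084398385987584.

19807040628566084398385987584


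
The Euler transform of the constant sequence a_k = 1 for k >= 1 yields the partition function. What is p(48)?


The Euler transform converts the sequence a_k = 1 into the number of integer partitions.
Using the recurrence or dynamic programming:
p(48) = 147273

147273


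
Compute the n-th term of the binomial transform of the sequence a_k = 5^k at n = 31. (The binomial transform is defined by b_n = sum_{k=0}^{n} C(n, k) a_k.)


With a_k = 5^k, b_n = sum_{k=0}^{n} C(n, k) 5^k = (1 + 5)^n by the binomial theorem.
For n = 31: (1 + 5)^31 = 6^31 = 1326443518324400147398656.

1326443518324400147398656


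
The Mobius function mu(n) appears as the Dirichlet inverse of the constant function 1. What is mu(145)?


145 = 5 * 29 (all distinct primes).
mu(145) = (-1)^2 = 1

1


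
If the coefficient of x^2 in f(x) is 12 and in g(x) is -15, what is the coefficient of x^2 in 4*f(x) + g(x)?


Scalar multiplication scales coefficients: 4 * 12 = 48.
Then add the g coefficient: 48 + -15
= 33

33


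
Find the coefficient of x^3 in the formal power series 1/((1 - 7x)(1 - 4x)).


By partial fractions or Cauchy convolution:
The coefficient equals sum_{k=0}^{3} 7^k * 4^(3-k).
= 715

715


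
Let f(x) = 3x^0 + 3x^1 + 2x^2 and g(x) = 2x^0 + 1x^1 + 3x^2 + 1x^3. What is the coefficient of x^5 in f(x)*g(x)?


Cauchy product at x^5:
2*1
= 2

2


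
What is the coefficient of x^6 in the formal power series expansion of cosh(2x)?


The Maclaurin series is cosh(t) = sum_{m>=0} t^(2m) / (2m)!, so substituting t = 2x, only even powers of x are nonzero, with coefficient of x^(2m) equal to 2^(2m) / (2m)!.
For x^6 the coefficient is 2^6/6! = 64/720 = 4/45.

4/45


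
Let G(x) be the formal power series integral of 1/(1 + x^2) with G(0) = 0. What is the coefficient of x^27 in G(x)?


1/(1 + x^2) = sum_{j>=0} (-1)^j x^(2j). Integrating termwise with G(0) = 0:
G(x) = sum_{j>=0} (-1)^j x^(2j+1) / (2j+1) = arctan(x).
Only odd powers are nonzero. For x^27 write 27 = 2*13 + 1, giving
(-1)^13 / 27 = -1/27 = -1/27.

-1/27


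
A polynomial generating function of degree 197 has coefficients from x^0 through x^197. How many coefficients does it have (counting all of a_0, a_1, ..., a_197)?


A polynomial of degree 197 takes the form a_0 + a_1 x + ... + a_197 x^197.
The number of coefficients is 197 + 1 = 198.

198


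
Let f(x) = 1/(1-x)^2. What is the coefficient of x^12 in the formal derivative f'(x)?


Differentiate: d/dx [ 1/(1-x)^r ] = r / (1-x)^(r+1).
Here r = 2, so f'(x) = 2 / (1-x)^3.
The expansion of 1/(1-x)^(r+1) has coefficient of x^n equal to C(n+r, r).
So the coefficient of x^12 in f'(x) is
2 * C(14, 2) = 2 * 91 = 182

182


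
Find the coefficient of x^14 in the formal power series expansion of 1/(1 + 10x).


Write 1/(1 + c x) = 1/(1 - (-c) x) and apply the geometric-series identity
1/(1 - y) = sum_{k>=0} y^k to get 1/(1 + c x) = sum_{k>=0} (-c)^k x^k.
So the coefficient of x^k is (-c)^k = (-1)^k * c^k.
Here c = 10 and k = 14:
(-10)^14 = 1 * 100000000000000 = 100000000000000

100000000000000


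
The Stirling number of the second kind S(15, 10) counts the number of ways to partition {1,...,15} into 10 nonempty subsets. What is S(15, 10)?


Using the explicit formula S(n,k) = (1/k!) sum_{j=0}^{k} (-1)^(k-j) C(k,j) j^n:
S(15, 10) = 12662650
Equivalently, S(n,k) is n! times the coefficient of x^n in the EGF (e^x - 1)^k / k!.

12662650


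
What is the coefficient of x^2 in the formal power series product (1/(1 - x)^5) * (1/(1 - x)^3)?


Combine the factors: (1/(1 - x)^5) * (1/(1 - x)^3) = 1/(1 - x)^8.
Then use 1/(1 - x)^r = sum_{k>=0} C(k + r - 1, r - 1) x^k with r = 8 and k = 2:
C(9, 7) = 36.

36


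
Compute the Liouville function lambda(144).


The Liouville function is lambda(k) = (-1)^Omega(k), where Omega(k) counts the prime factors of k with multiplicity.
Factoring: 144 = 2 * 2 * 2 * 2 * 3 * 3, so Omega(144) = 6.
lambda(144) = (-1)^6 = 1.

1


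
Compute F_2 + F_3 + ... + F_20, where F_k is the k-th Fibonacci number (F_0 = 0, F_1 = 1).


Use the identity sum_{k=0}^{N} F_k = F_{N+2} - 1 (which follows from F_{k+2} - F_{k+1} = F_k). Then
sum_{k=2}^{20} F_k = (F_{22} - 1) - (F_{3} - 1) = F_{22} - F_{3}.
Computing: F_{22} = 17711, F_{3} = 2, so
Sum = 17711 - 2 = 17709.

17709


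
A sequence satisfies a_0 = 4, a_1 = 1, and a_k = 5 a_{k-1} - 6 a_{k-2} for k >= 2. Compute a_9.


The characteristic equation is t^2 - 5 t + 6 = 0, with roots r_1 = 2 and r_2 = 3 (so c_1 = r_1 + r_2, c_2 = -r_1 r_2 as required).
One can use the closed form a_n = A r_1^n + B r_2^n, but direct iteration is more reliable:
a_0 = 4, a_1 = 1, a_2 = -19, a_3 = -101, a_4 = -391, a_5 = -1349, a_6 = -4399, a_7 = -13901, a_8 = -43111, a_9 = -132149.
So a_9 = -132149.

-132149


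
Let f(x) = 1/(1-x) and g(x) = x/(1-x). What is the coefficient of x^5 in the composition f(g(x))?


First simplify the composition: f(g(x)) = 1/(1 - x/(1-x)) = (1-x)/((1-x) - x) = (1-x)/(1-2x).
Now extract the coefficient. Write (1-x)/(1-2x) = 1/(1-2x) - x/(1-2x).
The coefficient of x^n in 1/(1-2x) is 2^n, and in x/(1-2x) is 2^(n-1) (for n >= 1).
So the coefficient of x^5 is 2^5 - 2^4 = 32 - 16 = 16.

16


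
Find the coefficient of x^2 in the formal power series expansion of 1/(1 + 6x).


Write 1/(1 + c x) = 1/(1 - (-c) x) and apply the geometric-series identity
1/(1 - y) = sum_{k>=0} y^k to get 1/(1 + c x) = sum_{k>=0} (-c)^k x^k.
So the coefficient of x^k is (-c)^k = (-1)^k * c^k.
Here c = 6 and k = 2:
(-6)^2 = 1 * 36 = 36

36


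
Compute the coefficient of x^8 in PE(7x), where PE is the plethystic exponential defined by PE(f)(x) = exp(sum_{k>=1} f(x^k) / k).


With f(x) = 7x, the exponent is sum_{k>=1} 7 x^k / k = 7 * (-ln(1 - x)). Exponentiating:
PE(7x) = exp(-7 ln(1 - x)) = 1/(1 - x)^7.
By the negative binomial expansion, [x^n] 1/(1 - x)^7 = C(n + 6, 6).
For n = 8: C(14, 6) = 3003.

3003


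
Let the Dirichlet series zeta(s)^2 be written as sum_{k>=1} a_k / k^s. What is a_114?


The Dirichlet convolution of the constant function 1 with itself gives (1 * 1)(k) = sum_{d | k} 1 = d(k), the number of positive divisors of k.
Since zeta(s) = sum_{k>=1} 1/k^s, we have zeta(s)^2 = sum_{k>=1} d(k)/k^s, so a_k = d(k).
For k = 114: the divisors are 1, 2, 3, 6, 19, 38, 57, 114.
Count = 8.

8


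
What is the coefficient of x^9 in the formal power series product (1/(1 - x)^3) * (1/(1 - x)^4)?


Combine the factors: (1/(1 - x)^3) * (1/(1 - x)^4) = 1/(1 - x)^7.
Then use 1/(1 - x)^r = sum_{k>=0} C(k + r - 1, r - 1) x^k with r = 7 and k = 9:
C(15, 6) = 5005.

5005


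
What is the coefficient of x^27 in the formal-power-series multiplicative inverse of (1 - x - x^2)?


Let the inverse be f(x) = sum_{k>=0} a_k x^k. From f(x) * (1 - x - x^2) = 1 and matching coefficients:
 x^0: a_0 = 1.
 x^1: a_1 - a_0 = 0, so a_1 = 1.
 x^k (k >= 2): a_k - a_{k-1} - a_{k-2} = 0, i.e. a_k = a_{k-1} + a_{k-2}.
This is the Fibonacci-type recurrence shifted so that a_0 = a_1 = 1.
Iterating: a_0=1, a_1=1, a_2=2, a_3=3, a_4=5, a_5=8, a_6=13, a_7=21, a_8=34, a_9=55, ...
a_27 = 317811.

317811


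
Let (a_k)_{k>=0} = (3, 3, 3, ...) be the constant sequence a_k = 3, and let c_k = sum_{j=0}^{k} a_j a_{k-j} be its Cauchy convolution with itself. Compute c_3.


Since a_j = 3 for all j >= 0, the convolution sum becomes
c_k = sum_{j=0}^{k} 3 * 3 = 9 * (k + 1).
Equivalently, the generating function of (a_k) is 3/(1 - x) and its square is 9/(1 - x)^2 = sum_{k>=0} 9(k + 1) x^k.
For k = 3: 9 * 4 = 36.

36


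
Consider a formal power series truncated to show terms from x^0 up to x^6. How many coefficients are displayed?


From x^0 to x^6 inclusive, the count is 6 - 0 + 1 = 7.

7


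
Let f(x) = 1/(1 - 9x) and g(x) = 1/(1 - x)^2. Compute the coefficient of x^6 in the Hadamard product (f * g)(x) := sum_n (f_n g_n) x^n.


f has coefficients f_k = 9^k. For g = 1/(1 - x)^2 the coefficient is g_k = C(k + 1, 1) = k + 1. The Hadamard coefficient is (f * g)_k = 9^k * (k + 1).
For k = 6: 9^6 * 7 = 531441 * 7 = 3720087.

3720087


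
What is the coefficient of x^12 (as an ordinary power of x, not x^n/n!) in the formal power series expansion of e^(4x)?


The exponential series is e^y = sum_{k>=0} y^k / k!. Substituting y = 4x gives
e^(4x) = sum_{k>=0} 4^k x^k / k!.
So the coefficient of x^n is a^n/n! with a = 4, n = 12:
4^12 / 12! = 16777216/479001600 = 16384/467775

16384/467775


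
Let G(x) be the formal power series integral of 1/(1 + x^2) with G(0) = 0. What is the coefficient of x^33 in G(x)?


1/(1 + x^2) = sum_{j>=0} (-1)^j x^(2j). Integrating termwise with G(0) = 0:
G(x) = sum_{j>=0} (-1)^j x^(2j+1) / (2j+1) = arctan(x).
Only odd powers are nonzero. For x^33 write 33 = 2*16 + 1, giving
(-1)^16 / 33 = 1/33 = 1/33.

1/33


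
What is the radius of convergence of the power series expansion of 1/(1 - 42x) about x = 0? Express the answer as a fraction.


Expanding 1/(1 - 42x) = sum_{k>=0} 42^k x^k, the series converges when |42x| < 1, i.e., |x| < 1/42.
So the radius of convergence is 1/42 = 1/42.

1/42


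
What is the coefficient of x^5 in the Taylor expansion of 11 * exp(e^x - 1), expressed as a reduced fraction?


exp(e^x - 1) = sum_{k>=0} Bell_k x^k / k!, where Bell_k is the k-th Bell number.
So the coefficient of x^5 is 11 * Bell_5 / 5!.
Computing: Bell_5 = 52 and 5! = 120, giving
11 * 52/120 = 143/30.

143/30


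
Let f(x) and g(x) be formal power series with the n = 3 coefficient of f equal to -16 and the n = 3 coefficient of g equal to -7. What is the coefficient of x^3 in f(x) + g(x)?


Addition of formal power series is termwise.
The coefficient of x^3 in f + g = -16 + -7
= -23

-23


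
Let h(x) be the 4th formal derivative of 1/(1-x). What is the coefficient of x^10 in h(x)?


Differentiating 4 times: d^4/dx^4 [1/(1-x)] = 4!/(1-x)^5.
The expansion 1/(1-x)^5 = sum_{k>=0} C(k+4, 4) x^k, so the coefficient of x^n in 4!/(1-x)^5 is 4! * C(n+4, 4).
For n = 10: 24 * C(14, 4) = 24 * 1001 = 24024

24024


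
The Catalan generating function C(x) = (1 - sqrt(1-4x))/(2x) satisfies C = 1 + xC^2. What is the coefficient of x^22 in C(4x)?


Substituting x -> 4x scales the n-th coefficient by 4^n, so [x^22] C(4x) = 4^22 * C_22.
C_22 = C(2*22, 22)/(23) = 2104098963720/23 = 91482563640.
So 4^22 * 91482563640 = 17592186044416 * 91482563640 = 1609378279375006586634240.

1609378279375006586634240


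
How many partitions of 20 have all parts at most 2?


Using the generating function (1-x)^(-1)(1-x^2)^(-1),
the coefficient of x^20 counts these restricted partitions.
Result = 11

11


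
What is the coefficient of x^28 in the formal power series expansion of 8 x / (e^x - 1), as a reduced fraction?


The exponential generating function for Bernoulli numbers is
x / (e^x - 1) = sum_{k>=0} B_k x^k / k!.
So the coefficient of x^28 in 8 x / (e^x - 1) is 8 B_28 / 28!.
Computing: B_28 = -23749461029/870, 28! = 304888344611713860501504000000, giving
8 * -23749461029/870 / 304888344611713860501504000000 = -3392780147/4736658210931983189934080000000.

-3392780147/4736658210931983189934080000000


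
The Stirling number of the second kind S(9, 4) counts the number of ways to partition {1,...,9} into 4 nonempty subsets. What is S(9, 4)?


Using the explicit formula S(n,k) = (1/k!) sum_{j=0}^{k} (-1)^(k-j) C(k,j) j^n:
S(9, 4) = 7770
Equivalently, S(n,k) is n! times the coefficient of x^n in the EGF (e^x - 1)^k / k!.

7770


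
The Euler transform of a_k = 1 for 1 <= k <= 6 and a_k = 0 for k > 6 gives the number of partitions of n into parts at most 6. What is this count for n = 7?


Partitions of 7 into parts at most 6:
Using generating function (1-x)^(-1)(1-x^2)^(-1)...(1-x^6)^(-1),
the coefficient of x^7 = 14

14


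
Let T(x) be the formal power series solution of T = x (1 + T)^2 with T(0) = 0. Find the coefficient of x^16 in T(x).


Apply the Lagrange inversion formula: if T = x * phi(T) with phi(t) = (1 + t)^2, then [x^n] T = (1/n) [t^(n-1)] phi(t)^n = (1/n) [t^(n-1)] (1 + t)^(2n) = (1/n) C(2n, n-1).
Using the identity C(2n, n-1) = C(2n, n) * n / (n+1), the unscaled factor equals C(2n, n) / (n+1) = C_n, the n-th Catalan number.
For n = 16: C_16 = C(32, 16) / 17 = 601080390/17 = 35357670 = 35357670.

35357670


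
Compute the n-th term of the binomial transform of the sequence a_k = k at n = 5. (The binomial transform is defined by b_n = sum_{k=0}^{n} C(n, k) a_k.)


With a_k = k, b_n = sum_{k=0}^{n} C(n, k) k. Using k * C(n, k) = n * C(n-1, k-1) gives b_n = n * sum_{k>=1} C(n-1, k-1) = n * 2^(n-1).
For n = 5: 5 * 2^4 = 5 * 16 = 80.

80


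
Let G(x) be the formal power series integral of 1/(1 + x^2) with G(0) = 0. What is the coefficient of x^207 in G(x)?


1/(1 + x^2) = sum_{j>=0} (-1)^j x^(2j). Integrating termwise with G(0) = 0:
G(x) = sum_{j>=0} (-1)^j x^(2j+1) / (2j+1) = arctan(x).
Only odd powers are nonzero. For x^207 write 207 = 2*103 + 1, giving
(-1)^103 / 207 = -1/207 = -1/207.

-1/207


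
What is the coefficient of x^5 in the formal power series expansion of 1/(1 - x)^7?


The expansion 1/(1 - x)^r = sum_{k>=0} C(k + r - 1, r - 1) x^k follows from the multiset / negative-binomial theorem (or from repeated differentiation of the geometric series).
For r = 7 and k = 5:
C(11, 6) = 39916800 / (720 * 120) = 462.

462


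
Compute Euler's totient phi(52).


phi(n) counts integers in [1, n] coprime to n. Using the multiplicative formula phi(n) = n * prod_{p | n} (1 - 1/p):
52 = 2^2 * 13, so
phi(52) = 52 * (1 - 1/2) * (1 - 1/13) = 24.

24


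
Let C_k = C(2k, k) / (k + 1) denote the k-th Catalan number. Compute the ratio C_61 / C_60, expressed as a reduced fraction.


Using C_k = (2k)! / (k! (k+1)!), the ratio C_{k+1}/C_k simplifies to
C_{k+1}/C_k = [(2k+2)! / ((k+1)! (k+2)!)] * [k! (k+1)! / (2k)!]
 = (2k+2)(2k+1) / ((k+1)(k+2)) = 2(2k+1) / (k+2).
For k = 60: 2(2*60 + 1) / (60 + 2) = 242/62 = 121/31.

121/31


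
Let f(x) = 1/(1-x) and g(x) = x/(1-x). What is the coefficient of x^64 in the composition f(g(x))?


First simplify the composition: f(g(x)) = 1/(1 - x/(1-x)) = (1-x)/((1-x) - x) = (1-x)/(1-2x).
Now extract the coefficient. Write (1-x)/(1-2x) = 1/(1-2x) - x/(1-2x).
The coefficient of x^n in 1/(1-2x) is 2^n, and in x/(1-2x) is 2^(n-1) (for n >= 1).
So the coefficient of x^64 is 2^64 - 2^63 = 18446744073709551616 - 9223372036854775808 = 9223372036854775808.

9223372036854775808


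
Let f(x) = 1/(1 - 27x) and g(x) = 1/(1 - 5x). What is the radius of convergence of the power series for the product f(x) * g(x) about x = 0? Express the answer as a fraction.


The radius of 1/(1 - 27x) is 1/27 (nearest singularity at x = 1/27), and the radius of 1/(1 - 5x) is 1/5.
The product f(x)*g(x) = 1/((1 - 27x)(1 - 5x)) has singularities at both 1/27 and 1/5, so its radius of convergence is the distance to the nearest one:
min(1/27, 1/5) = 1/27.

1/27


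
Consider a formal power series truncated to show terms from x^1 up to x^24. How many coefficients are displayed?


From x^1 to x^24 inclusive, the count is 24 - 1 + 1 = 24.

24


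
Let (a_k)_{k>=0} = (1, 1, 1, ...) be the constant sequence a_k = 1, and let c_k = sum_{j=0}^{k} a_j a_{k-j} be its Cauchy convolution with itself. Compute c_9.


Since a_j = 1 for all j >= 0, the convolution sum becomes
c_k = sum_{j=0}^{k} 1 * 1 = 1 * (k + 1).
Equivalently, the generating function of (a_k) is 1/(1 - x) and its square is 1/(1 - x)^2 = sum_{k>=0} 1(k + 1) x^k.
For k = 9: 1 * 10 = 10.

10


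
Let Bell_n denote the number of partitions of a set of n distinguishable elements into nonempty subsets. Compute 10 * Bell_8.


Bell_8 can be computed from the Bell triangle or from Dobinski's identity Bell_n = (1/e) * sum_{k>=0} k^n / k!.
Computing Bell_8 = 4140.
Then 10 * 4140 = 41400.

41400


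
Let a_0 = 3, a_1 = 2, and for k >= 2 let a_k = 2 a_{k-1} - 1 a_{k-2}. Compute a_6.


Iterating the recurrence forward:
a_0 = 3
a_1 = 2
a_2 = 2*2 - 1*3 = 1
a_3 = 2*1 - 1*2 = 0
a_4 = 2*0 - 1*1 = -1
a_5 = 2*-1 - 1*0 = -2
a_6 = 2*-2 - 1*-1 = -3
So a_6 = -3.

-3


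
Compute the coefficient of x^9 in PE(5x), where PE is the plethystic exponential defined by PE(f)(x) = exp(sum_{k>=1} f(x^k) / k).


With f(x) = 5x, the exponent is sum_{k>=1} 5 x^k / k = 5 * (-ln(1 - x)). Exponentiating:
PE(5x) = exp(-5 ln(1 - x)) = 1/(1 - x)^5.
By the negative binomial expansion, [x^n] 1/(1 - x)^5 = C(n + 4, 4).
For n = 9: C(13, 4) = 715.

715


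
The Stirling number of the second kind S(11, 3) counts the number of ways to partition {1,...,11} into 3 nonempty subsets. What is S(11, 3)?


Using the explicit formula S(n,k) = (1/k!) sum_{j=0}^{k} (-1)^(k-j) C(k,j) j^n:
S(11, 3) = 28501
Equivalently, S(n,k) is n! times the coefficient of x^n in the EGF (e^x - 1)^k / k!.

28501


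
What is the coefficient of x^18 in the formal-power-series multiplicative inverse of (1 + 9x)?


The inverse is 1/(1 + 9x). Apply the geometric identity 1/(1 - y) = sum_{k>=0} y^k with y = -9x:
1/(1 + 9x) = sum_{k>=0} (-9)^k x^k.
So the coefficient of x^18 is (-9)^18 = 150094635296999121.

150094635296999121


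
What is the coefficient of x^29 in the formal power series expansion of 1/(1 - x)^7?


The negative binomial / multiset identity is
1/(1 - x)^r = sum_{k>=0} C(k + r - 1, r - 1) x^k.
Here r = 7 and k = 29, so the coefficient is
C(29 + 6, 6) = C(35, 6)
= 1623160

1623160


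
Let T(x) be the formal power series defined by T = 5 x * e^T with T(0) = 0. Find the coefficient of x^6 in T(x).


Apply the Lagrange inversion formula: if T = 5 x * phi(T) with phi(t) = e^t, then
[x^n] T = 5^n * (1/n) [t^(n-1)] phi(t)^n = 5^n * (1/n) [t^(n-1)] e^(n t) = 5^n * (1/n) * n^(n-1) / (n-1)! = 5^n * n^(n-1) / n!.
When c = 1 this is the Cayley count of rooted labeled trees on n vertices, divided by n!.
For n = 6: 5^6 * 6^5 / 6! = 15625 * 7776/720 = 168750.

168750


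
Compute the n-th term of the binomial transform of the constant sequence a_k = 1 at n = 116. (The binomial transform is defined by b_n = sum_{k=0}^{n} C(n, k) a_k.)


With a_k = 1 for all k, b_n = sum_{k=0}^{n} C(n, k) = 2^n by the binomial theorem.
For n = 116: 2^116 = 83076749736557242056487941267521536.

83076749736557242056487941267521536


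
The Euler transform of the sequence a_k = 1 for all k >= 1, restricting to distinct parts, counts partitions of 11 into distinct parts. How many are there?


Partitions of 11 into distinct parts can be computed via generating function.
Product (1+x)(1+x^2)(1+x^3)...
The coefficient of x^11 = 12

12


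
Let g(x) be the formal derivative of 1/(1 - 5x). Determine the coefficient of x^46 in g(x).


Differentiate termwise: d/dx sum_{k>=0} 5^k x^k = sum_{k>=1} k 5^k x^(k-1) = sum_{j>=0} (j+1) 5^(j+1) x^j.
Equivalently, d/dx [1/(1 - 5x)] = 5/(1 - 5x)^2.
For j = 46: 47 * 5^47 = 47 * 710542735760100185871124267578125 = 33395508580724708735942840576171875.

33395508580724708735942840576171875


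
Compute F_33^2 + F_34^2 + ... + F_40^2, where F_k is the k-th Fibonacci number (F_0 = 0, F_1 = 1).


There is a standard identity sum_{k=0}^{N} F_k^2 = F_N * F_{N+1} (proved inductively from the telescoping relation F_k^2 = F_k F_{k+1} - F_{k-1} F_k). Then
sum_{k=33}^{40} F_k^2 = F_40 F_41 - F_32 F_33.
Computing: F_40 = 102334155, F_41 = 165580141, F_32 = 2178309, F_33 = 3524578.
Sum = 102334155 * 165580141 - 2178309 * 3524578 = 16936826194037253.

16936826194037253


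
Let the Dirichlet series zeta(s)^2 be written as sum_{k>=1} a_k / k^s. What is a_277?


The Dirichlet convolution of the constant function 1 with itself gives (1 * 1)(k) = sum_{d | k} 1 = d(k), the number of positive divisors of k.
Since zeta(s) = sum_{k>=1} 1/k^s, we have zeta(s)^2 = sum_{k>=1} d(k)/k^s, so a_k = d(k).
For k = 277: the divisors are 1, 277.
Count = 2.

2


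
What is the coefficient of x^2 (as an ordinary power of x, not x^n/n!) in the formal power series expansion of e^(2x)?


The exponential series is e^y = sum_{k>=0} y^k / k!. Substituting y = 2x gives
e^(2x) = sum_{k>=0} 2^k x^k / k!.
So the coefficient of x^n is a^n/n! with a = 2, n = 2:
2^2 / 2! = 4/2 = 2

2


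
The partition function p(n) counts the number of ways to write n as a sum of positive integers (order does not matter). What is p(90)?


Using the generating function prod_{k>=1} 1/(1-x^k), we compute p(90).
By dynamic programming over parts 1 through 90:
p(90) = 56634173

56634173


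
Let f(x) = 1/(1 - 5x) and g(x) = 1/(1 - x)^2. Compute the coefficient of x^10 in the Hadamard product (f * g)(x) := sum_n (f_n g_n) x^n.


f has coefficients f_k = 5^k. For g = 1/(1 - x)^2 the coefficient is g_k = C(k + 1, 1) = k + 1. The Hadamard coefficient is (f * g)_k = 5^k * (k + 1).
For k = 10: 5^10 * 11 = 9765625 * 11 = 107421875.

107421875


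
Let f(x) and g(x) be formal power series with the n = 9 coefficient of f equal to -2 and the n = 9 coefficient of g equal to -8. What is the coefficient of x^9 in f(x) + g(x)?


Addition of formal power series is termwise.
The coefficient of x^9 in f + g = -2 + -8
= -10

-10


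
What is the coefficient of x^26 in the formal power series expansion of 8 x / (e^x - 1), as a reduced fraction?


The exponential generating function for Bernoulli numbers is
x / (e^x - 1) = sum_{k>=0} B_k x^k / k!.
So the coefficient of x^26 in 8 x / (e^x - 1) is 8 B_26 / 26!.
Computing: B_26 = 8553103/6, 26! = 403291461126605635584000000, giving
8 * 8553103/6 / 403291461126605635584000000 = 657931/23266815064996478976000000.

657931/23266815064996478976000000


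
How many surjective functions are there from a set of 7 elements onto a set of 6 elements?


By inclusion-exclusion on which target elements are missed, the number of surjections from an n-set onto a k-set is
surj(n, k) = sum_{j=0}^{k} (-1)^j C(k, j) (k - j)^n.
Equivalently surj(n, k) = k! * S(n, k), where S(n, k) is the Stirling number of the second kind.
For n = 7, k = 6:
S(7, 6) = 21, so
surj = 6! * 21 = 720 * 21 = 15120.

15120


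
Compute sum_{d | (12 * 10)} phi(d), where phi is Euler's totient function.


First, 12 * 10 = 120. One classical identity is sum_{d | n} phi(d) = n (each k in [1, n] has a unique gcd with n, and among the k's with gcd(k, n) = n/d there are phi(d) of them). So the sum equals 120. We also verify directly:
Divisors of 120: 1, 2, 3, 4, 5, 6, 8, 10, 12, 15, 20, 24, 30, 40, 60, 120.
phi values: 1, 1, 2, 2, 4, 2, 4, 4, 4, 8, 8, 8, 8, 16, 16, 32.
Sum = 120.

120


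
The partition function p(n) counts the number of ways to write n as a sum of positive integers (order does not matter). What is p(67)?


Using the generating function prod_{k>=1} 1/(1-x^k), we compute p(67).
By dynamic programming over parts 1 through 67:
p(67) = 2679689

2679689


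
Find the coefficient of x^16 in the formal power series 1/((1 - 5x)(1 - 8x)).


By partial fractions or Cauchy convolution:
The coefficient equals sum_{k=0}^{16} 5^k * 8^(16-k).
= 750345624744041

750345624744041


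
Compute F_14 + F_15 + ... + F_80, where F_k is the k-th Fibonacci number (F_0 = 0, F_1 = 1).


Use the identity sum_{k=0}^{N} F_k = F_{N+2} - 1 (which follows from F_{k+2} - F_{k+1} = F_k). Then
sum_{k=14}^{80} F_k = (F_{82} - 1) - (F_{15} - 1) = F_{82} - F_{15}.
Computing: F_{82} = 61305790721611591, F_{15} = 610, so
Sum = 61305790721611591 - 610 = 61305790721610981.

61305790721610981


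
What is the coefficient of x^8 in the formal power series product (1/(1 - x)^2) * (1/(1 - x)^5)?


Combine the factors: (1/(1 - x)^2) * (1/(1 - x)^5) = 1/(1 - x)^7.
Then use 1/(1 - x)^r = sum_{k>=0} C(k + r - 1, r - 1) x^k with r = 7 and k = 8:
C(14, 6) = 3003.

3003


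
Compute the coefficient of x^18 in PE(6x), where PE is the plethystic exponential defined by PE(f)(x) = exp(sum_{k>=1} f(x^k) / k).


With f(x) = 6x, the exponent is sum_{k>=1} 6 x^k / k = 6 * (-ln(1 - x)). Exponentiating:
PE(6x) = exp(-6 ln(1 - x)) = 1/(1 - x)^6.
By the negative binomial expansion, [x^n] 1/(1 - x)^6 = C(n + 5, 5).
For n = 18: C(23, 5) = 33649.

33649


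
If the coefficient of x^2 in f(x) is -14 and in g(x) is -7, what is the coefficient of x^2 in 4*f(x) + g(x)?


Scalar multiplication scales coefficients: 4 * -14 = -56.
Then add the g coefficient: -56 + -7
= -63

-63


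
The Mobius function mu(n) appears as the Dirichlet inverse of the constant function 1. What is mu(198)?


198 has a squared prime factor, so mu(198) = 0.
Factorization reveals a repeated prime.

0


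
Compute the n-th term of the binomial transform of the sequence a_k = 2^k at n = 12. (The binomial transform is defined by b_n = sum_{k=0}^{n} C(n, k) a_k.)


With a_k = 2^k, b_n = sum_{k=0}^{n} C(n, k) 2^k = (1 + 2)^n by the binomial theorem.
For n = 12: (1 + 2)^12 = 3^12 = 531441.

531441


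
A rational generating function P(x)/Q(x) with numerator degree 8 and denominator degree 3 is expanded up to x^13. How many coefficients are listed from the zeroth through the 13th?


Expanding up to x^13 gives the coefficients for x^0, x^1, ..., x^13.
That is 13 + 1 = 14 coefficients in total.

14


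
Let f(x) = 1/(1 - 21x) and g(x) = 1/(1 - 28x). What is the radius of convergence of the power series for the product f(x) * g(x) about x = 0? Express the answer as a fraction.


The radius of 1/(1 - 21x) is 1/21 (nearest singularity at x = 1/21), and the radius of 1/(1 - 28x) is 1/28.
The product f(x)*g(x) = 1/((1 - 21x)(1 - 28x)) has singularities at both 1/21 and 1/28, so its radius of convergence is the distance to the nearest one:
min(1/21, 1/28) = 1/28.

1/28


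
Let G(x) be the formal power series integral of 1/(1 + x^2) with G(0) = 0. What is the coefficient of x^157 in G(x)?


1/(1 + x^2) = sum_{j>=0} (-1)^j x^(2j). Integrating termwise with G(0) = 0:
G(x) = sum_{j>=0} (-1)^j x^(2j+1) / (2j+1) = arctan(x).
Only odd powers are nonzero. For x^157 write 157 = 2*78 + 1, giving
(-1)^78 / 157 = 1/157 = 1/157.

1/157


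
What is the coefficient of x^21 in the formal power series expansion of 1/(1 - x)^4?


The negative binomial / multiset identity is
1/(1 - x)^r = sum_{k>=0} C(k + r - 1, r - 1) x^k.
Here r = 4 and k = 21, so the coefficient is
C(21 + 3, 3) = C(24, 3)
= 2024

2024


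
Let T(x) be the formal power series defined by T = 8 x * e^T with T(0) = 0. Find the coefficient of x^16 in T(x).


Apply the Lagrange inversion formula: if T = 8 x * phi(T) with phi(t) = e^t, then
[x^n] T = 8^n * (1/n) [t^(n-1)] phi(t)^n = 8^n * (1/n) [t^(n-1)] e^(n t) = 8^n * (1/n) * n^(n-1) / (n-1)! = 8^n * n^(n-1) / n!.
When c = 1 this is the Cayley count of rooted labeled trees on n vertices, divided by n!.
For n = 16: 8^16 * 16^15 / 16! = 281474976710656 * 1152921504606846976/20922789888000 = 9903520314283042199192993792/638512875.

9903520314283042199192993792/638512875


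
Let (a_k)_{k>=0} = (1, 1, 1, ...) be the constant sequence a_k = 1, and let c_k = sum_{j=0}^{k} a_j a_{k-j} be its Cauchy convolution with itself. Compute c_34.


Since a_j = 1 for all j >= 0, the convolution sum becomes
c_k = sum_{j=0}^{k} 1 * 1 = 1 * (k + 1).
Equivalently, the generating function of (a_k) is 1/(1 - x) and its square is 1/(1 - x)^2 = sum_{k>=0} 1(k + 1) x^k.
For k = 34: 1 * 35 = 35.

35


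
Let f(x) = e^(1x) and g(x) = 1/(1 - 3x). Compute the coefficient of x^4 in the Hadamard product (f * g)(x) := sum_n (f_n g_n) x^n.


Expanding: f_k = 1^k/k! (from e^(1x)) and g_k = 3^k (from 1/(1 - 3x)). So the Hadamard coefficient (f * g)_k = 1^k 3^k / k! = (3)^k / k!.
For k = 4: 3^4/4! = 81/24 = 27/8.

27/8


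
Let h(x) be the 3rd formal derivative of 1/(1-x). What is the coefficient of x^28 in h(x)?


Differentiating 3 times: d^3/dx^3 [1/(1-x)] = 3!/(1-x)^4.
The expansion 1/(1-x)^4 = sum_{k>=0} C(k+3, 3) x^k, so the coefficient of x^n in 3!/(1-x)^4 is 3! * C(n+3, 3).
For n = 28: 6 * C(31, 3) = 6 * 4495 = 26970

26970


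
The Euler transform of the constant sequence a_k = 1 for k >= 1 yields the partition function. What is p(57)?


The Euler transform converts the sequence a_k = 1 into the number of integer partitions.
Using the recurrence or dynamic programming:
p(57) = 614154

614154


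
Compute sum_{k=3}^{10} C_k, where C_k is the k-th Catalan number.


C_3 through C_10: 5, 14, 42, 132, 429, 1430, 4862, 16796
Sum = 5 + 14 + 42 + 132 + 429 + 1430 + 4862 + 16796
= 23710

23710


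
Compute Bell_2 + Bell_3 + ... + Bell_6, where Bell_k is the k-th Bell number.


Recall Bell_k counts set partitions of a k-set (with Bell_0 = 1 by convention).
Bell_2 through Bell_6: 2, 5, 15, 52, 203
Sum = 2 + 5 + 15 + 52 + 203 = 277.

277


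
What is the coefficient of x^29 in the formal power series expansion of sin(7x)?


The Maclaurin series is sin(t) = sum_{k>=0} (-1)^k t^(2k+1) / (2k+1)!, so substituting t = 7x, only odd powers of x are nonzero, with coefficient of x^(2k+1) equal to (-1)^k 7^(2k+1) / (2k+1)!.
Write 29 = 2*14 + 1, giving the coefficient (-1)^14 * 7^29 / 29! = 3219905755813179726837607/8841761993739701954543616000000 = 1341068619663964900807/3682533108596294025216000000.

1341068619663964900807/3682533108596294025216000000


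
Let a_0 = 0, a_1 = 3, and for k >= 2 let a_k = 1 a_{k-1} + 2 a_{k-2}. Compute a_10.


Iterating the recurrence forward:
a_0 = 0
a_1 = 3
a_2 = 1*3 + 2*0 = 3
a_3 = 1*3 + 2*3 = 9
a_4 = 1*9 + 2*3 = 15
a_5 = 1*15 + 2*9 = 33
a_6 = 1*33 + 2*15 = 63
a_7 = 1*63 + 2*33 = 129
a_8 = 1*129 + 2*63 = 255
a_9 = 1*255 + 2*129 = 513
a_10 = 1*513 + 2*255 = 1023
So a_10 = 1023.

1023


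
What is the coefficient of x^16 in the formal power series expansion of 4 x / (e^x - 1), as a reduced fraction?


The exponential generating function for Bernoulli numbers is
x / (e^x - 1) = sum_{k>=0} B_k x^k / k!.
So the coefficient of x^16 in 4 x / (e^x - 1) is 4 B_16 / 16!.
Computing: B_16 = -3617/510, 16! = 20922789888000, giving
4 * -3617/510 / 20922789888000 = -3617/2667655710720000.

-3617/2667655710720000


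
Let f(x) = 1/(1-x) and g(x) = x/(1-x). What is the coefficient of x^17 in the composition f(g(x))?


First simplify the composition: f(g(x)) = 1/(1 - x/(1-x)) = (1-x)/((1-x) - x) = (1-x)/(1-2x).
Now extract the coefficient. Write (1-x)/(1-2x) = 1/(1-2x) - x/(1-2x).
The coefficient of x^n in 1/(1-2x) is 2^n, and in x/(1-2x) is 2^(n-1) (for n >= 1).
So the coefficient of x^17 is 2^17 - 2^16 = 131072 - 65536 = 65536.

65536


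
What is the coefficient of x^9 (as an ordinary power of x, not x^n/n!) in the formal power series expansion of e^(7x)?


The exponential series is e^y = sum_{k>=0} y^k / k!. Substituting y = 7x gives
e^(7x) = sum_{k>=0} 7^k x^k / k!.
So the coefficient of x^n is a^n/n! with a = 7, n = 9:
7^9 / 9! = 40353607/362880 = 5764801/51840

5764801/51840


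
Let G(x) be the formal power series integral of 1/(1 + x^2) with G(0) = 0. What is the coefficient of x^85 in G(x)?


1/(1 + x^2) = sum_{j>=0} (-1)^j x^(2j). Integrating termwise with G(0) = 0:
G(x) = sum_{j>=0} (-1)^j x^(2j+1) / (2j+1) = arctan(x).
Only odd powers are nonzero. For x^85 write 85 = 2*42 + 1, giving
(-1)^42 / 85 = 1/85 = 1/85.

1/85


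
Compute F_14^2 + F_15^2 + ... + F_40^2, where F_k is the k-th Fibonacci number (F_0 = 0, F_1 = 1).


There is a standard identity sum_{k=0}^{N} F_k^2 = F_N * F_{N+1} (proved inductively from the telescoping relation F_k^2 = F_k F_{k+1} - F_{k-1} F_k). Then
sum_{k=14}^{40} F_k^2 = F_40 F_41 - F_13 F_14.
Computing: F_40 = 102334155, F_41 = 165580141, F_13 = 233, F_14 = 377.
Sum = 102334155 * 165580141 - 233 * 377 = 16944503813928014.

16944503813928014


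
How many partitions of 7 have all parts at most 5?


Using the generating function (1-x)^(-1)(1-x^2)^(-1)...(1-x^5)^(-1),
the coefficient of x^7 counts these restricted partitions.
Result = 13

13


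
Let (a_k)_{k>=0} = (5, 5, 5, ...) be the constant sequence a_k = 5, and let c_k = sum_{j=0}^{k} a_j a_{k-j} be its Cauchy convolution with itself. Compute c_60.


Since a_j = 5 for all j >= 0, the convolution sum becomes
c_k = sum_{j=0}^{k} 5 * 5 = 25 * (k + 1).
Equivalently, the generating function of (a_k) is 5/(1 - x) and its square is 25/(1 - x)^2 = sum_{k>=0} 25(k + 1) x^k.
For k = 60: 25 * 61 = 1525.

1525


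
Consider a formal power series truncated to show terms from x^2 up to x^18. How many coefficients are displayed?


From x^2 to x^18 inclusive, the count is 18 - 2 + 1 = 17.

17


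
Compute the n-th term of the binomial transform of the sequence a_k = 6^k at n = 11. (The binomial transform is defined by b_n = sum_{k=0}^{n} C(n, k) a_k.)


With a_k = 6^k, b_n = sum_{k=0}^{n} C(n, k) 6^k = (1 + 6)^n by the binomial theorem.
For n = 11: (1 + 6)^11 = 7^11 = 1977326743.

1977326743
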